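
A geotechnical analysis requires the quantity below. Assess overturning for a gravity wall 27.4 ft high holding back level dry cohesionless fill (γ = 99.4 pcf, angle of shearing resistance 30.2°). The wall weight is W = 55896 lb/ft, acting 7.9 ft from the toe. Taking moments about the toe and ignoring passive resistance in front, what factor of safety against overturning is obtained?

3.92

K_a = tan²(45° − 30.2°/2) = 0.3307.
P_a = ½K_aγH² = 0.5×0.3307×99.4×27.4² = 12340 lb/ft, acting at H/3 = 9.133 ft above the base.
Overturning moment M_o = P_a × H/3 = 12340 × 9.133 = 112700.
Resisting moment M_r = W × 7.9 = 55896 × 7.9 = 441600.
FS_overturning = M_r/M_o = 441600/112700 = 3.919.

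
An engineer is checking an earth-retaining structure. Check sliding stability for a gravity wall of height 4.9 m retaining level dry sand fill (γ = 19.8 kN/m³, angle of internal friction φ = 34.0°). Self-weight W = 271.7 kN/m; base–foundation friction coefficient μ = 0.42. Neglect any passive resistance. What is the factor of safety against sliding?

1.70

K_a = tan²(45° − 34.0°/2) = 0.2827.
P_a = ½K_aγH² = 0.5×0.2827×19.8×4.9² = 67.20 kN/m, acting at H/3 = 1.633 m above the base.
FS_sliding = μW / P_a = 0.42×271.7 / 67.20 = 1.698.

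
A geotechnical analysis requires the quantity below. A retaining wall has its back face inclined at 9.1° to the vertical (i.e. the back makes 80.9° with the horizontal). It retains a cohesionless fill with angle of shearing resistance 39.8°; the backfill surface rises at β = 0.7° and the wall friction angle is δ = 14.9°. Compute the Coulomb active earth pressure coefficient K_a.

0.270

K_a = sin²(α+φ) / [sin²α · sin(α−δ) · (1 + √{sin(φ+δ)sin(φ−β) / (sin(α−δ)sin(α+β))})²].
With α = 80.9°, φ = 39.8°, δ = 14.9°, β = 0.7°: K_a = 0.2696.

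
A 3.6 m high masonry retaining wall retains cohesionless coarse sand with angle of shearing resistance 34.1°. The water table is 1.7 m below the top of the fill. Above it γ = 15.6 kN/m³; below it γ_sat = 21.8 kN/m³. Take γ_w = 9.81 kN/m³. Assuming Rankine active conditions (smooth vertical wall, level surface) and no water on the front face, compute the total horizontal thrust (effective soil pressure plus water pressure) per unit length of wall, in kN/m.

44.3 kN/m

K_a = tan²(45° − φ/2) = 0.2815.
γ' = 21.8 − 9.81 = 11.99 kN/m³. Depth below WT = 1.9 m.
σ'_h at WT = K_a γ d_w = 7.466 kPa; at base = 7.466 + K_a γ' × 1.9 = 13.88 kPa.
P₁ (0–1.7 m) = ½×7.466×1.7 = 6.346. P₂ (1.7–3.6 m) = ½(7.466+13.88)×1.9 = 20.28.
P_w = ½ γ_w h₂² = 0.5×9.81×1.9² = 17.71. Total = 6.346+20.28+17.71 = 44.33 kN/m.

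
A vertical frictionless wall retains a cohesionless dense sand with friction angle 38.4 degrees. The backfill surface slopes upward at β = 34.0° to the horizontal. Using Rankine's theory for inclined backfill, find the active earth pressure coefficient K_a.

K_a = cos β · (cos β − √(cos²β − cos²φ)) / (cos β + √(cos²β − cos²φ)).
cos β = 0.8290, cos φ = 0.7837, √(cos²β − cos²φ) = 0.2704.
K_a = 0.8290 × (0.8290 − 0.2704)/(0.8290 + 0.2704) = 0.4212.

0.421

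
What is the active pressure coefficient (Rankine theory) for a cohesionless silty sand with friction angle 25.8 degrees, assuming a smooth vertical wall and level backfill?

K_a = tan²(45° − φ/2) = tan²(32.10°) = 0.3935.

0.394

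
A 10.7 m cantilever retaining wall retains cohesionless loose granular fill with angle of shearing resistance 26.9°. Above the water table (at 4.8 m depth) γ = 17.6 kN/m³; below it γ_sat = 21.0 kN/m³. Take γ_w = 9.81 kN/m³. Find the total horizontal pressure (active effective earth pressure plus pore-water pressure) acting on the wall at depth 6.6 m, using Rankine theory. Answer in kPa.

57.1 kPa

K_a = (1 − sin φ)/(1 + sin φ) = 0.3770.
γ' = 21.0 − 9.81 = 11.19 kN/m³.
Effective vertical stress at 6.6 m: σ'_v = 17.6×4.8 + 11.19×1.80 = 104.6 kPa.
σ'_h = K_a σ'_v = 0.3770 × 104.6 = 39.44 kPa; u = γ_w × 1.80 = 17.66 kPa.
Total σ_h = 39.44 + 17.66 = 57.10 kPa.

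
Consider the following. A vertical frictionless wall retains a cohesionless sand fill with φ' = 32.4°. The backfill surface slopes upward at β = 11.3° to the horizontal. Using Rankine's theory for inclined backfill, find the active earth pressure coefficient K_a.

K_a = cos β · (cos β − √(cos²β − cos²φ)) / (cos β + √(cos²β − cos²φ)).
cos β = 0.9806, cos φ = 0.8443, √(cos²β − cos²φ) = 0.4987.
K_a = 0.9806 × (0.9806 − 0.4987)/(0.9806 + 0.4987) = 0.3194.

0.319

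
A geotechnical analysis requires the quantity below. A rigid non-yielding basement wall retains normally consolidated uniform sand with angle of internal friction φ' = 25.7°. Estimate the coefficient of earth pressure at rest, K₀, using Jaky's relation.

0.566

K₀ = 1 − sin φ' = 1 − sin 25.7° = 0.5663.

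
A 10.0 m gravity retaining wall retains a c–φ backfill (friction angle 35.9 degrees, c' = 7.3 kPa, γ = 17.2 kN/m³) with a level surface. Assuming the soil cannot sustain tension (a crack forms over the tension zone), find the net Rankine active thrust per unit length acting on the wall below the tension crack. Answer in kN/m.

K_a = 0.2607; √K_a = 0.5106.
Tension-crack depth z_c = 2c/(γ√K_a) = 2×7.3/(17.2×0.5106) = 1.662 m.
σ_a at base = K_a γ H − 2c√K_a = 0.2607×17.2×10.0 − 2×7.3×0.5106 = 37.39 kPa.
P_a = ½ × 37.39 × (H − z_c) = 0.5×37.39×8.338 = 155.9 kN/m.

156 kN/m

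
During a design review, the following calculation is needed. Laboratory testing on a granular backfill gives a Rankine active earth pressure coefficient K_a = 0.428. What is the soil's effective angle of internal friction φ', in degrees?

23.6°

K_a = tan²(45° − φ/2) ⇒ 45° − φ/2 = arctan(√0.428) = 33.19°.
φ = 2(45° − 33.19°) = 23.61°.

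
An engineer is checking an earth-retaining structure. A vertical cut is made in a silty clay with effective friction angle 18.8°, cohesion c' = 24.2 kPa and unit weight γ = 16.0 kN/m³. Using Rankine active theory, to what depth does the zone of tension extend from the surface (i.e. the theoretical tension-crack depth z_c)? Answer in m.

4.23 m

K_a = tan²(45° − 18.8°/2) = 0.5126; √K_a = 0.7159.
The active pressure is zero where K_a γ z = 2c√K_a, so z_c = 2c/(γ√K_a) = 2×24.2/(16.0×0.7159) = 4.225 m.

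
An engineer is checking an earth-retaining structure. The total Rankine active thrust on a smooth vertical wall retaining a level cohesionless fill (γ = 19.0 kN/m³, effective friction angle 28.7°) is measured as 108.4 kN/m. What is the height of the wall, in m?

K_a = 0.3511. P_a = ½ K_a γ H² ⇒ H = √(2P_a/(K_a γ)).
H = √(2×108.4/(0.3511×19.0)) = 5.700 m.

5.70 m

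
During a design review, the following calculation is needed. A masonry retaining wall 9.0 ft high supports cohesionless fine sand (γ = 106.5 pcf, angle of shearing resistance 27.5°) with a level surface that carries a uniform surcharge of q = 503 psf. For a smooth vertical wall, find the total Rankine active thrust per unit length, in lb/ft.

K_a = tan²(45° − φ/2) = 0.3682.
Soil triangle: ½ K_a γ H² = 0.5×0.3682×106.5×9.0² = 1588 lb/ft.
Surcharge rectangle: K_a q H = 0.3682×503×9.0 = 1667 lb/ft.
Total = 1588 + 1667 = 3255 lb/ft.

3260 lb/ft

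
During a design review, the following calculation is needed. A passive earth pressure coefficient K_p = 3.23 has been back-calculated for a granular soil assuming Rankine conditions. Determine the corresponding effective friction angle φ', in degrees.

K_p = (1+sin φ)/(1−sin φ) ⇒ sin φ = (K_p − 1)/(K_p + 1) = 0.5272.
φ = arcsin(0.5272) = 31.82°.

31.8°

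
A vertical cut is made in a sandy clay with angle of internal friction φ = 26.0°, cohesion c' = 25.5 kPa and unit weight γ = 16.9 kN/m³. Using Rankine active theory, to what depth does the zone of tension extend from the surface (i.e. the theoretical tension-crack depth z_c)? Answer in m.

4.83 m

K_a = tan²(45° − 26.0°/2) = 0.3905; √K_a = 0.6249.
The active pressure is zero where K_a γ z = 2c√K_a, so z_c = 2c/(γ√K_a) = 2×25.5/(16.9×0.6249) = 4.829 m.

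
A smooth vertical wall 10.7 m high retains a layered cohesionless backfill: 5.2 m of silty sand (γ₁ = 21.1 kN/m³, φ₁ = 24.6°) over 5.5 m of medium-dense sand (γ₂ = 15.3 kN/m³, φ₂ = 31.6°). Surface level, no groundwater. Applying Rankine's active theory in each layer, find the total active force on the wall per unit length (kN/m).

378 kN/m

K_a1 = tan²(45°−24.6°/2) = 0.4121; K_a2 = tan²(45°−31.6°/2) = 0.3123.
Layer 1: σ at base = K_a1 γ₁ h₁ = 45.22 kPa; P₁ = ½×45.22×5.2 = 117.6.
Layer 2: σ_v at top = γ₁h₁ = 109.7; σ_h top = K_a2×109.7 = 34.27; σ_h base = K_a2×(109.7+15.3×5.5) = 60.55.
P₂ = ½(34.27+60.55)×5.5 = 260.8. Total P_a = 117.6+260.8 = 378.3 kN/m.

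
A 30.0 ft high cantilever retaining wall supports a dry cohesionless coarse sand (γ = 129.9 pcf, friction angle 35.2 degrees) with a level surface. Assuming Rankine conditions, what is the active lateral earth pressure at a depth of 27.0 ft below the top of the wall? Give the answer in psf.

K_a = (1 − sin φ)/(1 + sin φ) = 0.2687.
σ_h = K_a γ z = 0.2687 × 129.9 × 27.0 = 942.4 psf.

942 psf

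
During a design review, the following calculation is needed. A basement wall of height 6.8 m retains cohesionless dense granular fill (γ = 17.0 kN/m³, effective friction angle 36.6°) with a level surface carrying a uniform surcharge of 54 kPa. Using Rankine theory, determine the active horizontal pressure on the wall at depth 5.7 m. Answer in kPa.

K_a = (1 − sin φ)/(1 + sin φ) = 0.2530.
σ_v = γz + q = 17.0 × 5.7 + 54 = 150.9 kPa.
σ_h = K_a σ_v = 0.2530 × 150.9 = 38.17 kPa.

38.2 kPa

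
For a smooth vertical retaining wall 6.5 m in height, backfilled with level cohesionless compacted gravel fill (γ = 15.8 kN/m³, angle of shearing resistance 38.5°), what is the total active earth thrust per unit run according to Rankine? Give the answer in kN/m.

77.7 kN/m

K_a = tan²(45° − φ/2) = 0.2327.
P_a = ½ K_a γ H² = 0.5 × 0.2327 × 15.8 × 6.5² = 77.65 kN/m.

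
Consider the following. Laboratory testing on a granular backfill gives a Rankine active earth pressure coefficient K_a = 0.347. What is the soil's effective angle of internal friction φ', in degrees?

K_a = tan²(45° − φ/2) ⇒ 45° − φ/2 = arctan(√0.347) = 30.50°.
φ = 2(45° − 30.50°) = 29.00°.

29.0°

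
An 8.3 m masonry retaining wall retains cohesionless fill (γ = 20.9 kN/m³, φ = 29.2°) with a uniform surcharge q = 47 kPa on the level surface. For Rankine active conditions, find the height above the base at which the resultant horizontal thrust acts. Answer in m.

K_a = 0.3442.
Triangular part P₁ = ½K_aγH² = 247.8 at H/3 = 2.767 m; rectangular part P₂ = K_a q H = 134.3 at H/2 = 4.150 m.
ȳ = (P₁·2.767 + P₂·4.150)/(P₁+P₂) = 3.253 m.

3.25 m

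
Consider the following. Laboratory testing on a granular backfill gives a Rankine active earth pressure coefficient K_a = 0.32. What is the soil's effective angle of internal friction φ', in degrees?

31.0°

K_a = tan²(45° − φ/2) ⇒ 45° − φ/2 = arctan(√0.32) = 29.50°.
φ = 2(45° − 29.50°) = 31.01°.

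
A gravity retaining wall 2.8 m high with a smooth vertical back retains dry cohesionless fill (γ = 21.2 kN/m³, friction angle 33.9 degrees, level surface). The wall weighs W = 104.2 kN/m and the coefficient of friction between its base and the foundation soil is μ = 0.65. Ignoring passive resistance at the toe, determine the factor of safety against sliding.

2.87

K_a = tan²(45° − 33.9°/2) = 0.2839.
P_a = ½K_aγH² = 0.5×0.2839×21.2×2.8² = 23.59 kN/m, acting at H/3 = 0.9333 m above the base.
FS_sliding = μW / P_a = 0.65×104.2 / 23.59 = 2.871.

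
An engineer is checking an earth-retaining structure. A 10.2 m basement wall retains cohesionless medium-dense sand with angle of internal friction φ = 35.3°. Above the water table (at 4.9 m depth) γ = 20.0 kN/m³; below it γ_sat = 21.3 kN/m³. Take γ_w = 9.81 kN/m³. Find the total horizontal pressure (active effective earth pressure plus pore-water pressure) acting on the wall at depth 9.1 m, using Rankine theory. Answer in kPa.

K_a = (1 − sin φ)/(1 + sin φ) = 0.2675.
γ' = 21.3 − 9.81 = 11.49 kN/m³.
Effective vertical stress at 9.1 m: σ'_v = 20.0×4.9 + 11.49×4.20 = 146.3 kPa.
σ'_h = K_a σ'_v = 0.2675 × 146.3 = 39.13 kPa; u = γ_w × 4.20 = 41.20 kPa.
Total σ_h = 39.13 + 41.20 = 80.33 kPa.

80.3 kPa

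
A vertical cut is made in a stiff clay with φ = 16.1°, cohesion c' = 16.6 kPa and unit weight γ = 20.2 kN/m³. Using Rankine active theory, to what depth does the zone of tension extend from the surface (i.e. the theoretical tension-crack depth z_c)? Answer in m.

2.19 m

K_a = tan²(45° − 16.1°/2) = 0.5658; √K_a = 0.7522.
The active pressure is zero where K_a γ z = 2c√K_a, so z_c = 2c/(γ√K_a) = 2×16.6/(20.2×0.7522) = 2.185 m.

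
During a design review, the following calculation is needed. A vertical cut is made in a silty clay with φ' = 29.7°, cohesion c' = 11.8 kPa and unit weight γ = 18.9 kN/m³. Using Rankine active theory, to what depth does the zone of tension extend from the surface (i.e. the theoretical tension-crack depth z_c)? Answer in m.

2.15 m

K_a = tan²(45° − 29.7°/2) = 0.3374; √K_a = 0.5808.
The active pressure is zero where K_a γ z = 2c√K_a, so z_c = 2c/(γ√K_a) = 2×11.8/(18.9×0.5808) = 2.150 m.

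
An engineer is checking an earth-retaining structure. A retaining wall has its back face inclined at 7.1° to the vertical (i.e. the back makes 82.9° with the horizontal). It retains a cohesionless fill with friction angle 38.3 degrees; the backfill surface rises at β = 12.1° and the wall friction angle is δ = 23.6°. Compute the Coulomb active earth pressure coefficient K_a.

K_a = sin²(α+φ) / [sin²α · sin(α−δ) · (1 + √{sin(φ+δ)sin(φ−β) / (sin(α−δ)sin(α+β))})²].
With α = 82.9°, φ = 38.3°, δ = 23.6°, β = 12.1°: K_a = 0.3082.

0.308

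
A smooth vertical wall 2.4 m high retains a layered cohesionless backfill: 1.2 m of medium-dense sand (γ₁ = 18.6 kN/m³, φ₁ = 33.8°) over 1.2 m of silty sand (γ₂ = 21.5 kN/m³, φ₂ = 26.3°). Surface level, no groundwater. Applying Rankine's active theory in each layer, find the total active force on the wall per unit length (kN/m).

K_a1 = tan²(45°−33.8°/2) = 0.2851; K_a2 = tan²(45°−26.3°/2) = 0.3859.
Layer 1: σ at base = K_a1 γ₁ h₁ = 6.363 kPa; P₁ = ½×6.363×1.2 = 3.818.
Layer 2: σ_v at top = γ₁h₁ = 22.32; σ_h top = K_a2×22.32 = 8.614; σ_h base = K_a2×(22.32+21.5×1.2) = 18.57.
P₂ = ½(8.614+18.57)×1.2 = 16.31. Total P_a = 3.818+16.31 = 20.13 kN/m.

20.1 kN/m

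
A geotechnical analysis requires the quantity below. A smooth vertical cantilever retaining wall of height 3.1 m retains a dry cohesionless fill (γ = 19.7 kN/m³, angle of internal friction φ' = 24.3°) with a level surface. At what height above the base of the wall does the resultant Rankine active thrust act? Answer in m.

1.03 m

K_a = 0.4169.
The pressure distribution is triangular, so the resultant acts at H/3 above the base = 3.1/3 = 1.033 m.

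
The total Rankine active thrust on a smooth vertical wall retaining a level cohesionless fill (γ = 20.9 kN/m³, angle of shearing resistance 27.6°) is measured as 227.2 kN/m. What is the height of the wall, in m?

7.70 m

K_a = 0.3668. P_a = ½ K_a γ H² ⇒ H = √(2P_a/(K_a γ)).
H = √(2×227.2/(0.3668×20.9)) = 7.699 m.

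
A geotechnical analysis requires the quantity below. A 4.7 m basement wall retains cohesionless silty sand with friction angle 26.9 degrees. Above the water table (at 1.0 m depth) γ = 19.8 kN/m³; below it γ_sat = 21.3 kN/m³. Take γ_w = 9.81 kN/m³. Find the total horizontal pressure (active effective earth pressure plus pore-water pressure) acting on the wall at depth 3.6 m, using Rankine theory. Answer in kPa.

44.2 kPa

K_a = (1 − sin φ)/(1 + sin φ) = 0.3770.
γ' = 21.3 − 9.81 = 11.49 kN/m³.
Effective vertical stress at 3.6 m: σ'_v = 19.8×1.0 + 11.49×2.60 = 49.67 kPa.
σ'_h = K_a σ'_v = 0.3770 × 49.67 = 18.73 kPa; u = γ_w × 2.60 = 25.51 kPa.
Total σ_h = 18.73 + 25.51 = 44.23 kPa.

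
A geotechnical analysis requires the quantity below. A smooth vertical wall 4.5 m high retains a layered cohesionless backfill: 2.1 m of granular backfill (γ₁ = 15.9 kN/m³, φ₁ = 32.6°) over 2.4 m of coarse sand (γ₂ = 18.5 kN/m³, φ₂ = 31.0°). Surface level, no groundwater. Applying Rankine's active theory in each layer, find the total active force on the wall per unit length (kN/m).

53.2 kN/m

K_a1 = tan²(45°−32.6°/2) = 0.2997; K_a2 = tan²(45°−31.0°/2) = 0.3201.
Layer 1: σ at base = K_a1 γ₁ h₁ = 10.01 kPa; P₁ = ½×10.01×2.1 = 10.51.
Layer 2: σ_v at top = γ₁h₁ = 33.39; σ_h top = K_a2×33.39 = 10.69; σ_h base = K_a2×(33.39+18.5×2.4) = 24.90.
P₂ = ½(10.69+24.90)×2.4 = 42.71. Total P_a = 10.51+42.71 = 53.21 kN/m.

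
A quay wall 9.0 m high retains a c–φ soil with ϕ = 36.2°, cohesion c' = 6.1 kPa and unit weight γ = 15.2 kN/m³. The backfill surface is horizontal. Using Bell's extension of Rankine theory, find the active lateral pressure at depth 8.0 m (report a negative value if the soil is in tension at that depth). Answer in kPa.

K_a = (1 − sin φ)/(1 + sin φ) = 0.2574.
σ_a = K_a γ z − 2c√K_a = 0.2574×15.2×8.0 − 2×6.1×0.5073 = 25.11 kPa.

25.1 kPa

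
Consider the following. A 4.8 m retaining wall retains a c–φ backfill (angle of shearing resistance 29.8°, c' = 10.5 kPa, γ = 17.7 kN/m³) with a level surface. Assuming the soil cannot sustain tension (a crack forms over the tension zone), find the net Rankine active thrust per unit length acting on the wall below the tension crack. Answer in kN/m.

22.5 kN/m

K_a = 0.3360; √K_a = 0.5797.
Tension-crack depth z_c = 2c/(γ√K_a) = 2×10.5/(17.7×0.5797) = 2.047 m.
σ_a at base = K_a γ H − 2c√K_a = 0.3360×17.7×4.8 − 2×10.5×0.5797 = 16.38 kPa.
P_a = ½ × 16.38 × (H − z_c) = 0.5×16.38×2.753 = 22.54 kN/m.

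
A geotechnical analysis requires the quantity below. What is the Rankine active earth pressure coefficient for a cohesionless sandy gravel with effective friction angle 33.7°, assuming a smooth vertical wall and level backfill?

K_a = tan²(45° − φ/2) = tan²(28.15°) = 0.2863.

0.286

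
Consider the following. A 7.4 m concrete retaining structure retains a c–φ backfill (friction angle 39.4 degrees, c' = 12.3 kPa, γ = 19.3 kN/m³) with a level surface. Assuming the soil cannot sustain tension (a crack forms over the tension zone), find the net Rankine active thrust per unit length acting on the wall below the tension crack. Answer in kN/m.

K_a = 0.2234; √K_a = 0.4727.
Tension-crack depth z_c = 2c/(γ√K_a) = 2×12.3/(19.3×0.4727) = 2.696 m.
σ_a at base = K_a γ H − 2c√K_a = 0.2234×19.3×7.4 − 2×12.3×0.4727 = 20.28 kPa.
P_a = ½ × 20.28 × (H − z_c) = 0.5×20.28×4.704 = 47.70 kN/m.

47.7 kN/m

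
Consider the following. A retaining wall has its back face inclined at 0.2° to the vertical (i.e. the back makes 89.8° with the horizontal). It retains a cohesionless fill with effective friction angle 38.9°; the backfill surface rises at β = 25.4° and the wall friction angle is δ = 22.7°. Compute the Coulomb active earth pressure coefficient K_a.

K_a = sin²(α+φ) / [sin²α · sin(α−δ) · (1 + √{sin(φ+δ)sin(φ−β) / (sin(α−δ)sin(α+β))})²].
With α = 89.8°, φ = 38.9°, δ = 22.7°, β = 25.4°: K_a = 0.2953.

0.295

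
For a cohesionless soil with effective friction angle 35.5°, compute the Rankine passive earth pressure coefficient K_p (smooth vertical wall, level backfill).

3.77

K_p = (1 + sin φ)/(1 − sin φ) = tan²(45° + 35.5°/2) = 3.770.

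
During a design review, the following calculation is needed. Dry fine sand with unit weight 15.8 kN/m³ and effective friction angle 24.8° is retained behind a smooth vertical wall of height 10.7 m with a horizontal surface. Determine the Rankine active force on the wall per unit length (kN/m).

K_a = tan²(45° − φ/2) = 0.4090.
P_a = ½ K_a γ H² = 0.5 × 0.4090 × 15.8 × 10.7² = 369.9 kN/m.

370 kN/m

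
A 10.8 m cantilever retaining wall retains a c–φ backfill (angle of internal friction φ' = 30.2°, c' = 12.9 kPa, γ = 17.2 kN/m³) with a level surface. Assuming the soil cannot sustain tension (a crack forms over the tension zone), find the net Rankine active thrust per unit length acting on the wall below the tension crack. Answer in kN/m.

191 kN/m

K_a = 0.3307; √K_a = 0.5750.
Tension-crack depth z_c = 2c/(γ√K_a) = 2×12.9/(17.2×0.5750) = 2.609 m.
σ_a at base = K_a γ H − 2c√K_a = 0.3307×17.2×10.8 − 2×12.9×0.5750 = 46.59 kPa.
P_a = ½ × 46.59 × (H − z_c) = 0.5×46.59×8.191 = 190.8 kN/m.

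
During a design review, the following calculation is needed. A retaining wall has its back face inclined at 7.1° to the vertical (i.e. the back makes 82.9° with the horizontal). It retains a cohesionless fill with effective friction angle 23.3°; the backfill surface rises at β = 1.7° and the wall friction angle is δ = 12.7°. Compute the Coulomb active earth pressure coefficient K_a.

K_a = sin²(α+φ) / [sin²α · sin(α−δ) · (1 + √{sin(φ+δ)sin(φ−β) / (sin(α−δ)sin(α+β))})²].
With α = 82.9°, φ = 23.3°, δ = 12.7°, β = 1.7°: K_a = 0.4540.

0.454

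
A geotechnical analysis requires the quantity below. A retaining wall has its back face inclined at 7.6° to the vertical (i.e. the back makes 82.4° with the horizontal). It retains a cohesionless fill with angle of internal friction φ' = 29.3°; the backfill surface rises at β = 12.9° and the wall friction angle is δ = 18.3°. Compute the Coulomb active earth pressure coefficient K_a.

K_a = sin²(α+φ) / [sin²α · sin(α−δ) · (1 + √{sin(φ+δ)sin(φ−β) / (sin(α−δ)sin(α+β))})²].
With α = 82.4°, φ = 29.3°, δ = 18.3°, β = 12.9°: K_a = 0.4444.

0.444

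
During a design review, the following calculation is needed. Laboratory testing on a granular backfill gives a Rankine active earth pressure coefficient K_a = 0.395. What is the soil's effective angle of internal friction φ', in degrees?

K_a = tan²(45° − φ/2) ⇒ 45° − φ/2 = arctan(√0.395) = 32.15°.
φ = 2(45° − 32.15°) = 25.70°.

25.7°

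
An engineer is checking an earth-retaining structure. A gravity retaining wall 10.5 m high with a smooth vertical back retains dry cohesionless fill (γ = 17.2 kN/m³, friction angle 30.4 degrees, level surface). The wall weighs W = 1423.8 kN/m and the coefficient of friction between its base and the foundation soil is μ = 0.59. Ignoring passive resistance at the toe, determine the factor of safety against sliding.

2.70

K_a = tan²(45° − 30.4°/2) = 0.3280.
P_a = ½K_aγH² = 0.5×0.3280×17.2×10.5² = 311.0 kN/m, acting at H/3 = 3.500 m above the base.
FS_sliding = μW / P_a = 0.59×1423.8 / 311.0 = 2.701.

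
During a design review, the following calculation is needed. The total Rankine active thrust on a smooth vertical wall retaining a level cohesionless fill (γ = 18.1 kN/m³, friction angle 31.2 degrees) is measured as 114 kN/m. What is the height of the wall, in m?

6.30 m

K_a = 0.3175. P_a = ½ K_a γ H² ⇒ H = √(2P_a/(K_a γ)).
H = √(2×114/(0.3175×18.1)) = 6.299 m.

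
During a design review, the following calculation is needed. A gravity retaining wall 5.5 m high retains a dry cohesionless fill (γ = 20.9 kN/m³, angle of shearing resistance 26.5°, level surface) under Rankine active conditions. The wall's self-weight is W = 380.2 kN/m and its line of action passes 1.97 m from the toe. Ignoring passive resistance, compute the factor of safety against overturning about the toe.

3.37

K_a = tan²(45° − 26.5°/2) = 0.3829.
P_a = ½K_aγH² = 0.5×0.3829×20.9×5.5² = 121.1 kN/m, acting at H/3 = 1.833 m above the base.
Overturning moment M_o = P_a × H/3 = 121.1 × 1.833 = 221.9.
Resisting moment M_r = W × 1.97 = 380.2 × 1.97 = 749.0.
FS_overturning = M_r/M_o = 749.0/221.9 = 3.375.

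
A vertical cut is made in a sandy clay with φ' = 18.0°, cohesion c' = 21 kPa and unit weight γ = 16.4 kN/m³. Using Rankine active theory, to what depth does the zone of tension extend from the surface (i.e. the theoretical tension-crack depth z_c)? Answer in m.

3.52 m

K_a = tan²(45° − 18.0°/2) = 0.5279; √K_a = 0.7265.
The active pressure is zero where K_a γ z = 2c√K_a, so z_c = 2c/(γ√K_a) = 2×21/(16.4×0.7265) = 3.525 m.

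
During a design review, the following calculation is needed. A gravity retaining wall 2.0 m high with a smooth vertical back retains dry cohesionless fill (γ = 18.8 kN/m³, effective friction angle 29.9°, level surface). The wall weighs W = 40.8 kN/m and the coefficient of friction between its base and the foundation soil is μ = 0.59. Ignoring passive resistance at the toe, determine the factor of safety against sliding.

K_a = tan²(45° − 29.9°/2) = 0.3347.
P_a = ½K_aγH² = 0.5×0.3347×18.8×2.0² = 12.58 kN/m, acting at H/3 = 0.6667 m above the base.
FS_sliding = μW / P_a = 0.59×40.8 / 12.58 = 1.913.

1.91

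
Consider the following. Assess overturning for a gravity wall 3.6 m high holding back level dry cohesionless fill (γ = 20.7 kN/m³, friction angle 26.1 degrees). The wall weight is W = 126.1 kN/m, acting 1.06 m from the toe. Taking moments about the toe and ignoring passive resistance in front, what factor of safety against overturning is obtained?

2.14

K_a = tan²(45° − 26.1°/2) = 0.3889.
P_a = ½K_aγH² = 0.5×0.3889×20.7×3.6² = 52.17 kN/m, acting at H/3 = 1.200 m above the base.
Overturning moment M_o = P_a × H/3 = 52.17 × 1.200 = 62.61.
Resisting moment M_r = W × 1.06 = 126.1 × 1.06 = 133.7.
FS_overturning = M_r/M_o = 133.7/62.61 = 2.135.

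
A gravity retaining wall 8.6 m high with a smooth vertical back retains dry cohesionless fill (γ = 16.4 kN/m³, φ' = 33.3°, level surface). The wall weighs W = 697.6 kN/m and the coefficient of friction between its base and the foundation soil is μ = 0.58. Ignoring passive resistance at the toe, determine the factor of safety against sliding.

K_a = tan²(45° − 33.3°/2) = 0.2911.
P_a = ½K_aγH² = 0.5×0.2911×16.4×8.6² = 176.6 kN/m, acting at H/3 = 2.867 m above the base.
FS_sliding = μW / P_a = 0.58×697.6 / 176.6 = 2.292.

2.29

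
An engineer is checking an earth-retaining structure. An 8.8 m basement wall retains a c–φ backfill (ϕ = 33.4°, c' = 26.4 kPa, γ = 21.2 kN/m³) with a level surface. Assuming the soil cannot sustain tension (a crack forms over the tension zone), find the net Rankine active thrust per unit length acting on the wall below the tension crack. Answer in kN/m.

53.6 kN/m

K_a = 0.2899; √K_a = 0.5384.
Tension-crack depth z_c = 2c/(γ√K_a) = 2×26.4/(21.2×0.5384) = 4.625 m.
σ_a at base = K_a γ H − 2c√K_a = 0.2899×21.2×8.8 − 2×26.4×0.5384 = 25.66 kPa.
P_a = ½ × 25.66 × (H − z_c) = 0.5×25.66×4.175 = 53.56 kN/m.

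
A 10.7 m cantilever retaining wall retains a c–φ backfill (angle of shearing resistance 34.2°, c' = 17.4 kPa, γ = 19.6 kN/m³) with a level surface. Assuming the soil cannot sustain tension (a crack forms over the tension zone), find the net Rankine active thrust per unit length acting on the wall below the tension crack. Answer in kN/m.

148 kN/m

K_a = 0.2803; √K_a = 0.5295.
Tension-crack depth z_c = 2c/(γ√K_a) = 2×17.4/(19.6×0.5295) = 3.353 m.
σ_a at base = K_a γ H − 2c√K_a = 0.2803×19.6×10.7 − 2×17.4×0.5295 = 40.37 kPa.
P_a = ½ × 40.37 × (H − z_c) = 0.5×40.37×7.347 = 148.3 kN/m.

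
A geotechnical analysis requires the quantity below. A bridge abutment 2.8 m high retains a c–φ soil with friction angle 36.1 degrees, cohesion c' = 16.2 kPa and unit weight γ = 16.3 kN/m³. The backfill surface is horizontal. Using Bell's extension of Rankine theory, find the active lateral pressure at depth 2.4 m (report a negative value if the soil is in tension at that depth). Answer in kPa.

K_a = (1 − sin φ)/(1 + sin φ) = 0.2585.
σ_a = K_a γ z − 2c√K_a = 0.2585×16.3×2.4 − 2×16.2×0.5084 = -6.361 kPa.

-6.36 kPa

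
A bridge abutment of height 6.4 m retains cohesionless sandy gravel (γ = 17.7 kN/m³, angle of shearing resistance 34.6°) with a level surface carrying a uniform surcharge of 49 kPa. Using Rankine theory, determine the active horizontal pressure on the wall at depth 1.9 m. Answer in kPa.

K_a = (1 − sin φ)/(1 + sin φ) = 0.2756.
σ_v = γz + q = 17.7 × 1.9 + 49 = 82.63 kPa.
σ_h = K_a σ_v = 0.2756 × 82.63 = 22.78 kPa.

22.8 kPa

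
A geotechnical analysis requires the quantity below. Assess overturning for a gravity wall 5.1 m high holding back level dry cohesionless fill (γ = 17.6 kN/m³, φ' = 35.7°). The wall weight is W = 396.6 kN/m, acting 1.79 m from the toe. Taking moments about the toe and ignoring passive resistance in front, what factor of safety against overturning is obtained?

K_a = tan²(45° − 35.7°/2) = 0.2630.
P_a = ½K_aγH² = 0.5×0.2630×17.6×5.1² = 60.20 kN/m, acting at H/3 = 1.700 m above the base.
Overturning moment M_o = P_a × H/3 = 60.20 × 1.700 = 102.3.
Resisting moment M_r = W × 1.79 = 396.6 × 1.79 = 709.9.
FS_overturning = M_r/M_o = 709.9/102.3 = 6.937.

6.94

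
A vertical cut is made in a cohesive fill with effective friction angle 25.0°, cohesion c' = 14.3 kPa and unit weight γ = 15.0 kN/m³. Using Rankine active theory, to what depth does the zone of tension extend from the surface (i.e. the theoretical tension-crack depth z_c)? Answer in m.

K_a = tan²(45° − 25.0°/2) = 0.4059; √K_a = 0.6371.
The active pressure is zero where K_a γ z = 2c√K_a, so z_c = 2c/(γ√K_a) = 2×14.3/(15.0×0.6371) = 2.993 m.

2.99 m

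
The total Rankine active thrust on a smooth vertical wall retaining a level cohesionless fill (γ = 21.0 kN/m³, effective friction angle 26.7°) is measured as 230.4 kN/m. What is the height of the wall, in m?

K_a = 0.3800. P_a = ½ K_a γ H² ⇒ H = √(2P_a/(K_a γ)).
H = √(2×230.4/(0.3800×21.0)) = 7.599 m.

7.60 m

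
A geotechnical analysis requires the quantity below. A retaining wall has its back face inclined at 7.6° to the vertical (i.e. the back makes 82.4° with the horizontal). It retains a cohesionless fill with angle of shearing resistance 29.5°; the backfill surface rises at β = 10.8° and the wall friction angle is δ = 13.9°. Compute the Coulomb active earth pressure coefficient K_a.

K_a = sin²(α+φ) / [sin²α · sin(α−δ) · (1 + √{sin(φ+δ)sin(φ−β) / (sin(α−δ)sin(α+β))})²].
With α = 82.4°, φ = 29.5°, δ = 13.9°, β = 10.8°: K_a = 0.4259.

0.426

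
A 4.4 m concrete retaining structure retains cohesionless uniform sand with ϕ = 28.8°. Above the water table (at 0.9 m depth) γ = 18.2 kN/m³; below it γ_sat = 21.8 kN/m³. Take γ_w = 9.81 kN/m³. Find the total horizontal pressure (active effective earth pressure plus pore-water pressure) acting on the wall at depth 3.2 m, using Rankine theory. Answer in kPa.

37.9 kPa

K_a = (1 − sin φ)/(1 + sin φ) = 0.3498.
γ' = 21.8 − 9.81 = 11.99 kN/m³.
Effective vertical stress at 3.2 m: σ'_v = 18.2×0.9 + 11.99×2.30 = 43.96 kPa.
σ'_h = K_a σ'_v = 0.3498 × 43.96 = 15.37 kPa; u = γ_w × 2.30 = 22.56 kPa.
Total σ_h = 15.37 + 22.56 = 37.94 kPa.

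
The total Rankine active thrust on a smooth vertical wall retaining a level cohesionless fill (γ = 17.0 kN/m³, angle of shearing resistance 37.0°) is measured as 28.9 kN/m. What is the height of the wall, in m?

K_a = 0.2486. P_a = ½ K_a γ H² ⇒ H = √(2P_a/(K_a γ)).
H = √(2×28.9/(0.2486×17.0)) = 3.698 m.

3.70 m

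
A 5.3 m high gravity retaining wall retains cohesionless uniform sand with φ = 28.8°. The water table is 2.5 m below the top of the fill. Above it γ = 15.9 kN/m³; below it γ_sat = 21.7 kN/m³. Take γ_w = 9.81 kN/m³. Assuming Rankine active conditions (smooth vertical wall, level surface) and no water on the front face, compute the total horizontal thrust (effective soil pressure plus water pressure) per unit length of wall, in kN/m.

K_a = tan²(45° − φ/2) = 0.3498.
γ' = 21.7 − 9.81 = 11.89 kN/m³. Depth below WT = 2.8 m.
σ'_h at WT = K_a γ d_w = 13.90 kPa; at base = 13.90 + K_a γ' × 2.8 = 25.55 kPa.
P₁ (0–2.5 m) = ½×13.90×2.5 = 17.38. P₂ (2.5–5.3 m) = ½(13.90+25.55)×2.8 = 55.23.
P_w = ½ γ_w h₂² = 0.5×9.81×2.8² = 38.46. Total = 17.38+55.23+38.46 = 111.1 kN/m.

111 kN/m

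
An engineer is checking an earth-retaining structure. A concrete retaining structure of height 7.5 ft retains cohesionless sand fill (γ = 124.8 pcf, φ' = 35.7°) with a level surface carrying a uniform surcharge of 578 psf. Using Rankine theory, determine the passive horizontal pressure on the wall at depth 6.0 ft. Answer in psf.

5050 psf

K_p = (1 + sin φ)/(1 − sin φ) = 3.802.
σ_v = γz + q = 124.8 × 6.0 + 578 = 1327 psf.
σ_h = K_p σ_v = 3.802 × 1327 = 5045 psf.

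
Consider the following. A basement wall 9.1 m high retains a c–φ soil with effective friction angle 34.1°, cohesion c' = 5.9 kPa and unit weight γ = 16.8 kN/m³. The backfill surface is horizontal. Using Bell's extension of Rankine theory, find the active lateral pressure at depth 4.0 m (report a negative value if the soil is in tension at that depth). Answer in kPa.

12.7 kPa

K_a = (1 − sin φ)/(1 + sin φ) = 0.2815.
σ_a = K_a γ z − 2c√K_a = 0.2815×16.8×4.0 − 2×5.9×0.5306 = 12.66 kPa.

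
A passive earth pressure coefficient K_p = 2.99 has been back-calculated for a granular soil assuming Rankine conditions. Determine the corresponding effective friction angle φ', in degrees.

29.9°

K_p = (1+sin φ)/(1−sin φ) ⇒ sin φ = (K_p − 1)/(K_p + 1) = 0.4987.
φ = arcsin(0.4987) = 29.92°.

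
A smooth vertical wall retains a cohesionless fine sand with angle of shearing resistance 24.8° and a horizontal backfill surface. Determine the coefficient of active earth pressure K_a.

K_a = tan²(45° − φ/2) = tan²(32.60°) = 0.4090.

0.409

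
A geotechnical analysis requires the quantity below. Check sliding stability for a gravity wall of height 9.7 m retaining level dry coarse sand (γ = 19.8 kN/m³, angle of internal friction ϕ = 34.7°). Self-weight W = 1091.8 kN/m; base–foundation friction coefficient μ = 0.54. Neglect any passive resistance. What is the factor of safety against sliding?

K_a = tan²(45° − 34.7°/2) = 0.2745.
P_a = ½K_aγH² = 0.5×0.2745×19.8×9.7² = 255.7 kN/m, acting at H/3 = 3.233 m above the base.
FS_sliding = μW / P_a = 0.54×1091.8 / 255.7 = 2.306.

2.31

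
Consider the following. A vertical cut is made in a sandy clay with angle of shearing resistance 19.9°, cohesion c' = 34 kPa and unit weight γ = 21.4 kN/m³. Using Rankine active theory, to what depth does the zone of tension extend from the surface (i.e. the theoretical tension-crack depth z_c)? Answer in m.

K_a = tan²(45° − 19.9°/2) = 0.4921; √K_a = 0.7015.
The active pressure is zero where K_a γ z = 2c√K_a, so z_c = 2c/(γ√K_a) = 2×34/(21.4×0.7015) = 4.530 m.

4.53 m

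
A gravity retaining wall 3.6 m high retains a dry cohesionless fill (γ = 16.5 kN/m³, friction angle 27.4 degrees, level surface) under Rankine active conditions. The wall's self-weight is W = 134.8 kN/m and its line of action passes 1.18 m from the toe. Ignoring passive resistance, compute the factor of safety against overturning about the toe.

K_a = tan²(45° − 27.4°/2) = 0.3697.
P_a = ½K_aγH² = 0.5×0.3697×16.5×3.6² = 39.53 kN/m, acting at H/3 = 1.200 m above the base.
Overturning moment M_o = P_a × H/3 = 39.53 × 1.200 = 47.43.
Resisting moment M_r = W × 1.18 = 134.8 × 1.18 = 159.1.
FS_overturning = M_r/M_o = 159.1/47.43 = 3.354.

3.35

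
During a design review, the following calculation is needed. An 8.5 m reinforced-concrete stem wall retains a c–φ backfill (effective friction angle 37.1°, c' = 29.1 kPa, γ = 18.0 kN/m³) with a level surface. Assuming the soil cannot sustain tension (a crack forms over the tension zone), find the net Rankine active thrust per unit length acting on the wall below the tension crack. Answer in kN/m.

K_a = 0.2475; √K_a = 0.4975.
Tension-crack depth z_c = 2c/(γ√K_a) = 2×29.1/(18.0×0.4975) = 6.499 m.
σ_a at base = K_a γ H − 2c√K_a = 0.2475×18.0×8.5 − 2×29.1×0.4975 = 8.913 kPa.
P_a = ½ × 8.913 × (H − z_c) = 0.5×8.913×2.001 = 8.917 kN/m.

8.92 kN/m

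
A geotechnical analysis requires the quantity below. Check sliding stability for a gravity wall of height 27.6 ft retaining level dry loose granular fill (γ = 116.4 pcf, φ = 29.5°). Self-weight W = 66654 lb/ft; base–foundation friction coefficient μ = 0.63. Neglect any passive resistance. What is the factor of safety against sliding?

K_a = tan²(45° − 29.5°/2) = 0.3401.
P_a = ½K_aγH² = 0.5×0.3401×116.4×27.6² = 15080 lb/ft, acting at H/3 = 9.200 ft above the base.
FS_sliding = μW / P_a = 0.63×66654 / 15080 = 2.785.

2.78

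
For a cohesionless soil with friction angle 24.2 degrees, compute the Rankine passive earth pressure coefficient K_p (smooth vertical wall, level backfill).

2.39

K_p = (1 + sin φ)/(1 − sin φ) = tan²(45° + 24.2°/2) = 2.389.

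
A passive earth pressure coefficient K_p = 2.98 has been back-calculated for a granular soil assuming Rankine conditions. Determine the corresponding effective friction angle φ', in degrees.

29.8°

K_p = (1+sin φ)/(1−sin φ) ⇒ sin φ = (K_p − 1)/(K_p + 1) = 0.4975.
φ = arcsin(0.4975) = 29.83°.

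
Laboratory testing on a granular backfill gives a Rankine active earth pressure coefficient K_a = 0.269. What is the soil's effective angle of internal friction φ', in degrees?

35.2°

K_a = tan²(45° − φ/2) ⇒ 45° − φ/2 = arctan(√0.269) = 27.41°.
φ = 2(45° − 27.41°) = 35.17°.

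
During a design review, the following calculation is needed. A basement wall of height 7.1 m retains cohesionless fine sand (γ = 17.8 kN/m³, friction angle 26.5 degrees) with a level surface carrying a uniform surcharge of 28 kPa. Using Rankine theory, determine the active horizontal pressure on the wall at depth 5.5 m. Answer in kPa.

48.2 kPa

K_a = (1 − sin φ)/(1 + sin φ) = 0.3829.
σ_v = γz + q = 17.8 × 5.5 + 28 = 125.9 kPa.
σ_h = K_a σ_v = 0.3829 × 125.9 = 48.21 kPa.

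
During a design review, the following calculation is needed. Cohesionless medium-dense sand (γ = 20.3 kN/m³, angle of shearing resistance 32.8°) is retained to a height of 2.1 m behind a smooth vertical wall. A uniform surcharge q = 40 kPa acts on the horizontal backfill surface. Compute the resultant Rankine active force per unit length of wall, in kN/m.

38.3 kN/m

K_a = tan²(45° − φ/2) = 0.2973.
Soil triangle: ½ K_a γ H² = 0.5×0.2973×20.3×2.1² = 13.31 kN/m.
Surcharge rectangle: K_a q H = 0.2973×40×2.1 = 24.97 kN/m.
Total = 13.31 + 24.97 = 38.28 kN/m.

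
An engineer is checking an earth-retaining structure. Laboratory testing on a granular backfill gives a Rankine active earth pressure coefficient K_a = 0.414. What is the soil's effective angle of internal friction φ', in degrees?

K_a = tan²(45° − φ/2) ⇒ 45° − φ/2 = arctan(√0.414) = 32.76°.
φ = 2(45° − 32.76°) = 24.48°.

24.5°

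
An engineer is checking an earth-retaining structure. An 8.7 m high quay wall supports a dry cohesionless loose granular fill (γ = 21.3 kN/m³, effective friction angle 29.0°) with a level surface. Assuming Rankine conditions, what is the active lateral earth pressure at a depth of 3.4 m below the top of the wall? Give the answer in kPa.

25.1 kPa

K_a = (1 − sin φ)/(1 + sin φ) = 0.3470.
σ_h = K_a γ z = 0.3470 × 21.3 × 3.4 = 25.13 kPa.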